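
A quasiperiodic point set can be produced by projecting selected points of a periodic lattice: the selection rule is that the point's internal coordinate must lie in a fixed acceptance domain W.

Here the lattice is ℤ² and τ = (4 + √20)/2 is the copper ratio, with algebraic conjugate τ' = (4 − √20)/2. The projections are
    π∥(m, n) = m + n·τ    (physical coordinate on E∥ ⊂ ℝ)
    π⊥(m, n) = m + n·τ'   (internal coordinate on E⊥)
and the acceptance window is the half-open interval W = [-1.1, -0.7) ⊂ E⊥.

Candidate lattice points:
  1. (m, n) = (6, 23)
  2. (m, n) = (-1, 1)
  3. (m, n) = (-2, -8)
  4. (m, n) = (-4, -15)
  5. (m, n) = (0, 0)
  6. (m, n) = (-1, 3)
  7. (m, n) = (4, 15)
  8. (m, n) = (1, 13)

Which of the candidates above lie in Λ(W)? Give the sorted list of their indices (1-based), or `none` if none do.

none

τ' = (4−√20)/2 ≈ -0.236068.
#1 (6,23): internal coord 6 + (23)·τ' = +0.570437; +0.570437 ∉ [-1.1, -0.7) → out
#2 (-1,1): internal coord -1 + (1)·τ' = -1.236068; -1.236068 ∉ [-1.1, -0.7) → out
#3 (-2,-8): internal coord -2 + (-8)·τ' = -0.111456; -0.111456 ∉ [-1.1, -0.7) → out
#4 (-4,-15): internal coord -4 + (-15)·τ' = -0.458980; -0.458980 ∉ [-1.1, -0.7) → out
#5 (0,0): internal coord 0 + (0)·τ' = +0.000000; +0.000000 ∉ [-1.1, -0.7) → out
#6 (-1,3): internal coord -1 + (3)·τ' = -1.708204; -1.708204 ∉ [-1.1, -0.7) → out
#7 (4,15): internal coord 4 + (15)·τ' = +0.458980; +0.458980 ∉ [-1.1, -0.7) → out
#8 (1,13): internal coord 1 + (13)·τ' = -2.068884; -2.068884 ∉ [-1.1, -0.7) → out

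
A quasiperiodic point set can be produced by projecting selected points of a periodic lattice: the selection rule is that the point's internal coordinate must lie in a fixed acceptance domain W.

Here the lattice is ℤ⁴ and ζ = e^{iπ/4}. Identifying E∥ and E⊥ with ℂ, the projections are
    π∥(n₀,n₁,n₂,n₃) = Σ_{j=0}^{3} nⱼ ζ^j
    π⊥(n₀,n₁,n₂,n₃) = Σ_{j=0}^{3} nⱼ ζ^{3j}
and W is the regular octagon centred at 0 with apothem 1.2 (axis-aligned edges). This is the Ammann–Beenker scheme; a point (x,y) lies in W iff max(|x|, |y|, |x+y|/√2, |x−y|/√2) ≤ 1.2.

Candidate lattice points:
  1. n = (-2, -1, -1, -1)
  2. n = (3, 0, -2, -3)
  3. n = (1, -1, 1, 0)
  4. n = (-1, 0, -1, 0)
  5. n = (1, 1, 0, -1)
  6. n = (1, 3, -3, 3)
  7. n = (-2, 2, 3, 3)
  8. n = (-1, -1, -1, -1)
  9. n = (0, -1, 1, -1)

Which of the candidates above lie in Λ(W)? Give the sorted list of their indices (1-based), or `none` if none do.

2, 5, 8

Internal map: ζ^{3j} for j=0..3 gives (1,0), (−√2/2,√2/2), (0,−1), (√2/2,√2/2).
#1 (-2, -1, -1, -1): internal (-2.0000, -0.4142); octagon support 2.0000 vs apothem 1.2 → ∉ W
#2 (3, 0, -2, -3): internal (0.8787, -0.1213); octagon support 0.8787 vs apothem 1.2 → ∈ W
#3 (1, -1, 1, 0): internal (1.7071, -1.7071); octagon support 2.4142 vs apothem 1.2 → ∉ W
#4 (-1, 0, -1, 0): internal (-1.0000, 1.0000); octagon support 1.4142 vs apothem 1.2 → ∉ W
#5 (1, 1, 0, -1): internal (-0.4142, 0.0000); octagon support 0.4142 vs apothem 1.2 → ∈ W
#6 (1, 3, -3, 3): internal (1.0000, 7.2426); octagon support 7.2426 vs apothem 1.2 → ∉ W
#7 (-2, 2, 3, 3): internal (-1.2929, 0.5355); octagon support 1.2929 vs apothem 1.2 → ∉ W
#8 (-1, -1, -1, -1): internal (-1.0000, -0.4142); octagon support 1.0000 vs apothem 1.2 → ∈ W
#9 (0, -1, 1, -1): internal (0.0000, -2.4142); octagon support 2.4142 vs apothem 1.2 → ∉ W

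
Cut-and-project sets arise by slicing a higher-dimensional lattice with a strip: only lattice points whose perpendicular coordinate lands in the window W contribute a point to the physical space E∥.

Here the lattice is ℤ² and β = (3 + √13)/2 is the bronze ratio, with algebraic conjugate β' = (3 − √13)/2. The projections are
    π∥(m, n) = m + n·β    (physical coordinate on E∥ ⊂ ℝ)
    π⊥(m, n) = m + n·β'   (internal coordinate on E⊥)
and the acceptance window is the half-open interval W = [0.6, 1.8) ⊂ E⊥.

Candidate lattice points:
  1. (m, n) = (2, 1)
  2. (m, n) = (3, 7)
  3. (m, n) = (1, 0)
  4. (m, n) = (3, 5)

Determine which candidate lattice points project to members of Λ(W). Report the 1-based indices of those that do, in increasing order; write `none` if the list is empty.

1, 2, 3, 4

Compute β' = (3−√13)/2 = -0.302776, so π⊥(m,n) = m -0.302776·n.
[1] lift (2,1): star map gives 1.697224; window check 0.6 ≤ 1.697224 < 1.8 is true → IN Λ
[2] lift (3,7): star map gives 0.880571; window check 0.6 ≤ 0.880571 < 1.8 is true → IN Λ
[3] lift (1,0): star map gives 1.000000; window check 0.6 ≤ 1.000000 < 1.8 is true → IN Λ
[4] lift (3,5): star map gives 1.486122; window check 0.6 ≤ 1.486122 < 1.8 is true → IN Λ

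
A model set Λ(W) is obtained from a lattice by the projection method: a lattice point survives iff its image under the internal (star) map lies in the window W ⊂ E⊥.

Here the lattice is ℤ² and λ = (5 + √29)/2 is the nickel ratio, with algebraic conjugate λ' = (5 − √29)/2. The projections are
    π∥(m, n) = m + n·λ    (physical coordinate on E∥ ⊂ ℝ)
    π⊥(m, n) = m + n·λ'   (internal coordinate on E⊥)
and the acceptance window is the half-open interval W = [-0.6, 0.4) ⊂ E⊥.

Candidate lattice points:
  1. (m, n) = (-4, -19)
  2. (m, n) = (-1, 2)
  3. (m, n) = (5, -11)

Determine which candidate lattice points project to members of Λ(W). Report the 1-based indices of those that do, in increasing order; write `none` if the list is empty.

Numerically λ ≈ 5.192582 and λ' = −1/λ ≈ -0.192582.
candidate 1: (m,n)=(-4,-19) → π∥ = -4-19·λ ≈ -102.659066, π⊥ = -4-19·λ' ≈ -0.340934 ∈ [-0.6, 0.4) ⇒ IN Λ
candidate 2: (m,n)=(-1,2) → π∥ = -1+2·λ ≈ 9.385165, π⊥ = -1+2·λ' ≈ -1.385165 ∉ [-0.6, 0.4) ⇒ out
candidate 3: (m,n)=(5,-11) → π∥ = 5-11·λ ≈ -52.118406, π⊥ = 5-11·λ' ≈ 7.118406 ∉ [-0.6, 0.4) ⇒ out

1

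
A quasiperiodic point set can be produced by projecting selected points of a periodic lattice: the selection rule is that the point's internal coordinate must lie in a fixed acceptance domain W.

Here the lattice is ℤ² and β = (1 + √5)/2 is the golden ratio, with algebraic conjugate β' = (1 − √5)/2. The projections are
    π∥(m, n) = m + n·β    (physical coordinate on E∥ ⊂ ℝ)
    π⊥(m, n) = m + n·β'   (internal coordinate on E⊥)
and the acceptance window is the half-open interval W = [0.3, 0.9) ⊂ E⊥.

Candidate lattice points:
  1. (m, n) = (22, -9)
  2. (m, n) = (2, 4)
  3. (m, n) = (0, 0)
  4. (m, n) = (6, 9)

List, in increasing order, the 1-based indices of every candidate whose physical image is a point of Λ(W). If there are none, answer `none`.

β' = (1−√5)/2 ≈ -0.61803.
[1] lift (22,-9): star map gives 27.56231; window check 0.3 ≤ 27.56231 < 0.9 is false → out
[2] lift (2,4): star map gives -0.47214; window check 0.3 ≤ -0.47214 < 0.9 is false → out
[3] lift (0,0): star map gives 0.00000; window check 0.3 ≤ 0.00000 < 0.9 is false → out
[4] lift (6,9): star map gives 0.43769; window check 0.3 ≤ 0.43769 < 0.9 is true → IN Λ

4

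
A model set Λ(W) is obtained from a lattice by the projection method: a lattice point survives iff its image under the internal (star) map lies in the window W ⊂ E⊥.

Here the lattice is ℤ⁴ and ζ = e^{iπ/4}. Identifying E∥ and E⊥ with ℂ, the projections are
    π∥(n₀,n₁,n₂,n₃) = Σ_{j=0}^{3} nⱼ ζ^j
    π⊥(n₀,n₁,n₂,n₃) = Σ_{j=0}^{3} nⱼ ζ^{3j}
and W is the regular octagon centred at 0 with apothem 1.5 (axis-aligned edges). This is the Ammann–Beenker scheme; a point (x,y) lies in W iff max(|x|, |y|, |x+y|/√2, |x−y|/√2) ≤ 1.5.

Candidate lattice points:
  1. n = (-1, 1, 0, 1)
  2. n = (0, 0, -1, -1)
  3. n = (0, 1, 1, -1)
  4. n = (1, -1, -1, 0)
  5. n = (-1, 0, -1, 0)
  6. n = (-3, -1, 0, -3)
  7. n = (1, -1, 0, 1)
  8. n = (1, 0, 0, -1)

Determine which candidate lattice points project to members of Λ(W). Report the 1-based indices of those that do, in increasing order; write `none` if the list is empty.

Internal map: ζ^{3j} for j=0..3 gives (1,0), (−√2/2,√2/2), (0,−1), (√2/2,√2/2).
candidate 1: n = (-1, 1, 0, 1) → π⊥ ≈ (-1.00000, +1.41421); max(|x|,|y|,|x±y|/√2) = 1.70711 > 1.5 ⇒ ∉ W
candidate 2: n = (0, 0, -1, -1) → π⊥ ≈ (-0.70711, +0.29289); max(|x|,|y|,|x±y|/√2) = 0.70711 ≤ 1.5 ⇒ ∈ W
candidate 3: n = (0, 1, 1, -1) → π⊥ ≈ (-1.41421, -1.00000); max(|x|,|y|,|x±y|/√2) = 1.70711 > 1.5 ⇒ ∉ W
candidate 4: n = (1, -1, -1, 0) → π⊥ ≈ (+1.70711, +0.29289); max(|x|,|y|,|x±y|/√2) = 1.70711 > 1.5 ⇒ ∉ W
candidate 5: n = (-1, 0, -1, 0) → π⊥ ≈ (-1.00000, +1.00000); max(|x|,|y|,|x±y|/√2) = 1.41421 ≤ 1.5 ⇒ ∈ W
candidate 6: n = (-3, -1, 0, -3) → π⊥ ≈ (-4.41421, -2.82843); max(|x|,|y|,|x±y|/√2) = 5.12132 > 1.5 ⇒ ∉ W
candidate 7: n = (1, -1, 0, 1) → π⊥ ≈ (+2.41421, +0.00000); max(|x|,|y|,|x±y|/√2) = 2.41421 > 1.5 ⇒ ∉ W
candidate 8: n = (1, 0, 0, -1) → π⊥ ≈ (+0.29289, -0.70711); max(|x|,|y|,|x±y|/√2) = 0.70711 ≤ 1.5 ⇒ ∈ W

2, 5, 8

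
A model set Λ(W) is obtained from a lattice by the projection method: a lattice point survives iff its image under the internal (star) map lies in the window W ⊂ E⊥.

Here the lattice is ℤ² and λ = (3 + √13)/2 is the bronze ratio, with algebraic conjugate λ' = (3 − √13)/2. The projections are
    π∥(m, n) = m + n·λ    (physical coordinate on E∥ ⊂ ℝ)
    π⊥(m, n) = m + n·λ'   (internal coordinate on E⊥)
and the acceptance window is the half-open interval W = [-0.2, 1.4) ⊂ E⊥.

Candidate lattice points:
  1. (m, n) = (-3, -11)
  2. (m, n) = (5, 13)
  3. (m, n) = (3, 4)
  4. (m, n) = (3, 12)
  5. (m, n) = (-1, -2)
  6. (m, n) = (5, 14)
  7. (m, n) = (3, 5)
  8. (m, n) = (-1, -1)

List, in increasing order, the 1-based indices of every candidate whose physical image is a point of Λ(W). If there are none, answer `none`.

1, 2, 6

Numerically λ ≈ 3.30278 and λ' = −1/λ ≈ -0.30278.
candidate 1: (m,n)=(-3,-11) → π∥ = -3-11·λ ≈ -39.33053, π⊥ = -3-11·λ' ≈ 0.33053 ∈ [-0.2, 1.4) ⇒ IN Λ
candidate 2: (m,n)=(5,13) → π∥ = 5+13·λ ≈ 47.93608, π⊥ = 5+13·λ' ≈ 1.06392 ∈ [-0.2, 1.4) ⇒ IN Λ
candidate 3: (m,n)=(3,4) → π∥ = 3+4·λ ≈ 16.21110, π⊥ = 3+4·λ' ≈ 1.78890 ∉ [-0.2, 1.4) ⇒ out
candidate 4: (m,n)=(3,12) → π∥ = 3+12·λ ≈ 42.63331, π⊥ = 3+12·λ' ≈ -0.63331 ∉ [-0.2, 1.4) ⇒ out
candidate 5: (m,n)=(-1,-2) → π∥ = -1-2·λ ≈ -7.60555, π⊥ = -1-2·λ' ≈ -0.39445 ∉ [-0.2, 1.4) ⇒ out
candidate 6: (m,n)=(5,14) → π∥ = 5+14·λ ≈ 51.23886, π⊥ = 5+14·λ' ≈ 0.76114 ∈ [-0.2, 1.4) ⇒ IN Λ
candidate 7: (m,n)=(3,5) → π∥ = 3+5·λ ≈ 19.51388, π⊥ = 3+5·λ' ≈ 1.48612 ∉ [-0.2, 1.4) ⇒ out
candidate 8: (m,n)=(-1,-1) → π∥ = -1-1·λ ≈ -4.30278, π⊥ = -1-1·λ' ≈ -0.69722 ∉ [-0.2, 1.4) ⇒ out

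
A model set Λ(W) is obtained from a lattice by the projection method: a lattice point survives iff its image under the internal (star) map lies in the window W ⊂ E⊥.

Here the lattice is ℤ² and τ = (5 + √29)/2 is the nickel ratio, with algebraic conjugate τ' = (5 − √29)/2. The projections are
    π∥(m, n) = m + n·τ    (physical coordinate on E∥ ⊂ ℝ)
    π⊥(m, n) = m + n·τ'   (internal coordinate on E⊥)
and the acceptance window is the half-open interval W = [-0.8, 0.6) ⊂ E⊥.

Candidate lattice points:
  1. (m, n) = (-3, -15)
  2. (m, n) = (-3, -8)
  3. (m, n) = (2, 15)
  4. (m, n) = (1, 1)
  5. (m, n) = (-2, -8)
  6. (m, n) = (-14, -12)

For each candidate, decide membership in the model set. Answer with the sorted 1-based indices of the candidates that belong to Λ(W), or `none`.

1, 5

Numerically τ ≈ 5.19258 and τ' = −1/τ ≈ -0.19258.
#1 (-3,-15): internal coord -3 + (-15)·τ' = -0.11126; -0.11126 ∈ [-0.8, 0.6) → IN Λ
#2 (-3,-8): internal coord -3 + (-8)·τ' = -1.45934; -1.45934 ∉ [-0.8, 0.6) → out
#3 (2,15): internal coord 2 + (15)·τ' = -0.88874; -0.88874 ∉ [-0.8, 0.6) → out
#4 (1,1): internal coord 1 + (1)·τ' = +0.80742; +0.80742 ∉ [-0.8, 0.6) → out
#5 (-2,-8): internal coord -2 + (-8)·τ' = -0.45934; -0.45934 ∈ [-0.8, 0.6) → IN Λ
#6 (-14,-12): internal coord -14 + (-12)·τ' = -11.68901; -11.68901 ∉ [-0.8, 0.6) → out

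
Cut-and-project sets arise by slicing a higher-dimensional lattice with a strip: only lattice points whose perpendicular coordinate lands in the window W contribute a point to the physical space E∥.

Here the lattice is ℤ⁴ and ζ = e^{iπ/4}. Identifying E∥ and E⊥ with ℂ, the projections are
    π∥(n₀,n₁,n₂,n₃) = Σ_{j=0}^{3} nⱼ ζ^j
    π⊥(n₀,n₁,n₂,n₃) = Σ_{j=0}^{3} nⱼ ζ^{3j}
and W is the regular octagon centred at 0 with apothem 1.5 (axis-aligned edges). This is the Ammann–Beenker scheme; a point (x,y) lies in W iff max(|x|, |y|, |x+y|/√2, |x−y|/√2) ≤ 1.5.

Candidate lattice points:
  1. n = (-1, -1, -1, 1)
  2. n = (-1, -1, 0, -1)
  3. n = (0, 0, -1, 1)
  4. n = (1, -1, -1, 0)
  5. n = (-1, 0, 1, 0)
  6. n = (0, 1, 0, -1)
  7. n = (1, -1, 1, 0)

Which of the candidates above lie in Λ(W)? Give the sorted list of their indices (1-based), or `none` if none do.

With ζ = e^{iπ/4} the internal vectors are ζ^0,ζ^3,ζ^6,ζ^9.
candidate 1: n = (-1, -1, -1, 1) → π⊥ ≈ (+0.4142, +1.0000); max(|x|,|y|,|x±y|/√2) = 1.0000 ≤ 1.5 ⇒ ∈ W
candidate 2: n = (-1, -1, 0, -1) → π⊥ ≈ (-1.0000, -1.4142); max(|x|,|y|,|x±y|/√2) = 1.7071 > 1.5 ⇒ ∉ W
candidate 3: n = (0, 0, -1, 1) → π⊥ ≈ (+0.7071, +1.7071); max(|x|,|y|,|x±y|/√2) = 1.7071 > 1.5 ⇒ ∉ W
candidate 4: n = (1, -1, -1, 0) → π⊥ ≈ (+1.7071, +0.2929); max(|x|,|y|,|x±y|/√2) = 1.7071 > 1.5 ⇒ ∉ W
candidate 5: n = (-1, 0, 1, 0) → π⊥ ≈ (-1.0000, -1.0000); max(|x|,|y|,|x±y|/√2) = 1.4142 ≤ 1.5 ⇒ ∈ W
candidate 6: n = (0, 1, 0, -1) → π⊥ ≈ (-1.4142, +0.0000); max(|x|,|y|,|x±y|/√2) = 1.4142 ≤ 1.5 ⇒ ∈ W
candidate 7: n = (1, -1, 1, 0) → π⊥ ≈ (+1.7071, -1.7071); max(|x|,|y|,|x±y|/√2) = 2.4142 > 1.5 ⇒ ∉ W

1, 5, 6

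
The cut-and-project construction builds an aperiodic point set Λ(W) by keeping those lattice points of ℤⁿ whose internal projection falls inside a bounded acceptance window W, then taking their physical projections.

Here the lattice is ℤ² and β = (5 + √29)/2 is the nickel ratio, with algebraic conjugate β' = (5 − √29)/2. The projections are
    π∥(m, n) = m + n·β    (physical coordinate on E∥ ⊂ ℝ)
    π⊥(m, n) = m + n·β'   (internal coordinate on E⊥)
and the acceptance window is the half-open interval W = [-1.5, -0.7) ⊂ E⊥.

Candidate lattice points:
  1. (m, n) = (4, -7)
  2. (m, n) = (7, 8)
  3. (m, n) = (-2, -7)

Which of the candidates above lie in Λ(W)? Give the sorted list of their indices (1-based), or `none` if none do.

none

Numerically β ≈ 5.192582 and β' = −1/β ≈ -0.192582.
#1 (4,-7): internal coord 4 + (-7)·β' = +5.348077; +5.348077 ∉ [-1.5, -0.7) → out
#2 (7,8): internal coord 7 + (8)·β' = +5.459341; +5.459341 ∉ [-1.5, -0.7) → out
#3 (-2,-7): internal coord -2 + (-7)·β' = -0.651923; -0.651923 ∉ [-1.5, -0.7) → out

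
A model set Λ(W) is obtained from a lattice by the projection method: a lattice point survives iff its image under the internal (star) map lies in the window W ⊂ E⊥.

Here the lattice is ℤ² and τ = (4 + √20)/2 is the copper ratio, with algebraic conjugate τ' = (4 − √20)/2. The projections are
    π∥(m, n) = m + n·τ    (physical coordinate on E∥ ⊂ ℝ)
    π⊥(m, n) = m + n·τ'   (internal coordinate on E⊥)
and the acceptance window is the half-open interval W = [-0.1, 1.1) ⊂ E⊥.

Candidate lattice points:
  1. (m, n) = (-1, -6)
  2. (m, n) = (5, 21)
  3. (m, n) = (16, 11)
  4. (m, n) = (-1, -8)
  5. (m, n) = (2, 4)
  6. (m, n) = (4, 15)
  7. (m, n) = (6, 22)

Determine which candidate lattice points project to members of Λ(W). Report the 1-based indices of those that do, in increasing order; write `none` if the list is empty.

τ' = (4−√20)/2 ≈ -0.23607.
candidate 1: (m,n)=(-1,-6) → π∥ = -1-6·τ ≈ -26.41641, π⊥ = -1-6·τ' ≈ 0.41641 ∈ [-0.1, 1.1) ⇒ IN Λ
candidate 2: (m,n)=(5,21) → π∥ = 5+21·τ ≈ 93.95743, π⊥ = 5+21·τ' ≈ 0.04257 ∈ [-0.1, 1.1) ⇒ IN Λ
candidate 3: (m,n)=(16,11) → π∥ = 16+11·τ ≈ 62.59675, π⊥ = 16+11·τ' ≈ 13.40325 ∉ [-0.1, 1.1) ⇒ out
candidate 4: (m,n)=(-1,-8) → π∥ = -1-8·τ ≈ -34.88854, π⊥ = -1-8·τ' ≈ 0.88854 ∈ [-0.1, 1.1) ⇒ IN Λ
candidate 5: (m,n)=(2,4) → π∥ = 2+4·τ ≈ 18.94427, π⊥ = 2+4·τ' ≈ 1.05573 ∈ [-0.1, 1.1) ⇒ IN Λ
candidate 6: (m,n)=(4,15) → π∥ = 4+15·τ ≈ 67.54102, π⊥ = 4+15·τ' ≈ 0.45898 ∈ [-0.1, 1.1) ⇒ IN Λ
candidate 7: (m,n)=(6,22) → π∥ = 6+22·τ ≈ 99.19350, π⊥ = 6+22·τ' ≈ 0.80650 ∈ [-0.1, 1.1) ⇒ IN Λ

1, 2, 4, 5, 6, 7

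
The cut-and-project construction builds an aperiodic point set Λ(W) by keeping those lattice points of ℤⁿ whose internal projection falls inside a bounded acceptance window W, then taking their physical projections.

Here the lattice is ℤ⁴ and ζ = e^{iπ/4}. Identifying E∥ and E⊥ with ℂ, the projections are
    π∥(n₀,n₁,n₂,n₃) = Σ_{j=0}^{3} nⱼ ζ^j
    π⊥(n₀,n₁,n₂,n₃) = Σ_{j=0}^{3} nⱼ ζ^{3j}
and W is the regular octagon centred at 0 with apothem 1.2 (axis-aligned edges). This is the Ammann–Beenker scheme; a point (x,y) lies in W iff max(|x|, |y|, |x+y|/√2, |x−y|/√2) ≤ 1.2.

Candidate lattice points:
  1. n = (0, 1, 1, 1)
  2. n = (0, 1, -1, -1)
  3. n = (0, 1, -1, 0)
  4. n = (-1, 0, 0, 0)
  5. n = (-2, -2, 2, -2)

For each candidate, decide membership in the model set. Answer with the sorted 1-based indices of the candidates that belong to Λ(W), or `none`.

1, 4

With ζ = e^{iπ/4} the internal vectors are ζ^0,ζ^3,ζ^6,ζ^9.
#1 (0, 1, 1, 1): internal (0.000000, 0.414214); octagon support 0.414214 vs apothem 1.2 → ∈ W
#2 (0, 1, -1, -1): internal (-1.414214, 1.000000); octagon support 1.707107 vs apothem 1.2 → ∉ W
#3 (0, 1, -1, 0): internal (-0.707107, 1.707107); octagon support 1.707107 vs apothem 1.2 → ∉ W
#4 (-1, 0, 0, 0): internal (-1.000000, 0.000000); octagon support 1.000000 vs apothem 1.2 → ∈ W
#5 (-2, -2, 2, -2): internal (-2.000000, -4.828427); octagon support 4.828427 vs apothem 1.2 → ∉ W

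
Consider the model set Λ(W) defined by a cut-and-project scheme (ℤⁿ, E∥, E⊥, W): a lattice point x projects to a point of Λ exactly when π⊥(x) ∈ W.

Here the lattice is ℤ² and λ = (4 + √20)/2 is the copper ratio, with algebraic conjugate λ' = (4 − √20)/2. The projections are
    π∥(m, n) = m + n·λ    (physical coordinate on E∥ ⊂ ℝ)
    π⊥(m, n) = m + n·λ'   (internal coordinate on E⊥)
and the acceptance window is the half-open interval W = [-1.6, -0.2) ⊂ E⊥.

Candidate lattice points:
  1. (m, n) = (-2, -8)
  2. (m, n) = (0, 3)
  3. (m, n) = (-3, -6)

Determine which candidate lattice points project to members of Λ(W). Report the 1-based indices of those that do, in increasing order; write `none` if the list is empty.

2, 3

Numerically λ ≈ 4.236068 and λ' = −1/λ ≈ -0.236068.
[1] lift (-2,-8): star map gives -0.111456; window check -1.6 ≤ -0.111456 < -0.2 is false → out
[2] lift (0,3): star map gives -0.708204; window check -1.6 ≤ -0.708204 < -0.2 is true → IN Λ
[3] lift (-3,-6): star map gives -1.583592; window check -1.6 ≤ -1.583592 < -0.2 is true → IN Λ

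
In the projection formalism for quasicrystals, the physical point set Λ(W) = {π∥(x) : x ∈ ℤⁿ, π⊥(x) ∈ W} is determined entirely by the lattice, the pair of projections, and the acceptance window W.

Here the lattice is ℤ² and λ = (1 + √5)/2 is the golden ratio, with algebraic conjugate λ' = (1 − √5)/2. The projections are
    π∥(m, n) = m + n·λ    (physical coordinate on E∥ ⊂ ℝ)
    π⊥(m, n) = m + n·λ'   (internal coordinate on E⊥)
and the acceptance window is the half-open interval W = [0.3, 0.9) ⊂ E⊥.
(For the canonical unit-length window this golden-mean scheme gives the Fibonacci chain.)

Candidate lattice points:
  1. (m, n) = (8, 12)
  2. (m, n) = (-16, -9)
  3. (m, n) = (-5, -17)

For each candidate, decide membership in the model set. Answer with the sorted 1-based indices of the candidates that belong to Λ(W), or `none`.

λ' = (1−√5)/2 ≈ -0.618034.
#1 (8,12): internal coord 8 + (12)·λ' = +0.583592; +0.583592 ∈ [0.3, 0.9) → IN Λ
#2 (-16,-9): internal coord -16 + (-9)·λ' = -10.437694; -10.437694 ∉ [0.3, 0.9) → out
#3 (-5,-17): internal coord -5 + (-17)·λ' = +5.506578; +5.506578 ∉ [0.3, 0.9) → out

1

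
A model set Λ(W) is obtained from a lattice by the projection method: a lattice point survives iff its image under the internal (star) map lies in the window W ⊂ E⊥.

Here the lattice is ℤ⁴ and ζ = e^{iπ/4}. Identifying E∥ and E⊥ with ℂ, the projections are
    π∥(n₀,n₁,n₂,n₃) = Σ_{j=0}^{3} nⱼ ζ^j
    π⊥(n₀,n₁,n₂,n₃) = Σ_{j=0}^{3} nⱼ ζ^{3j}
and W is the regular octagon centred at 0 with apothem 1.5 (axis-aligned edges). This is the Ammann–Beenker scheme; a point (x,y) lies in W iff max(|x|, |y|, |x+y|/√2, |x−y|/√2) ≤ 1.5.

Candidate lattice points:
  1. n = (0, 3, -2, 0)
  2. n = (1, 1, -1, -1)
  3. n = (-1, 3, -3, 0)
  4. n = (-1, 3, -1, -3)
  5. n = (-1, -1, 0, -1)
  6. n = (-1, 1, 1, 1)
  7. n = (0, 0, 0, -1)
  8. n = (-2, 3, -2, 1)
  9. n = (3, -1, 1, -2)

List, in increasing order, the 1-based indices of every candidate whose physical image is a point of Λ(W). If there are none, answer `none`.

With ζ = e^{iπ/4} the internal vectors are ζ^0,ζ^3,ζ^6,ζ^9.
candidate 1: n = (0, 3, -2, 0) → π⊥ ≈ (-2.1213, +4.1213); max(|x|,|y|,|x±y|/√2) = 4.4142 > 1.5 ⇒ ∉ W
candidate 2: n = (1, 1, -1, -1) → π⊥ ≈ (-0.4142, +1.0000); max(|x|,|y|,|x±y|/√2) = 1.0000 ≤ 1.5 ⇒ ∈ W
candidate 3: n = (-1, 3, -3, 0) → π⊥ ≈ (-3.1213, +5.1213); max(|x|,|y|,|x±y|/√2) = 5.8284 > 1.5 ⇒ ∉ W
candidate 4: n = (-1, 3, -1, -3) → π⊥ ≈ (-5.2426, +1.0000); max(|x|,|y|,|x±y|/√2) = 5.2426 > 1.5 ⇒ ∉ W
candidate 5: n = (-1, -1, 0, -1) → π⊥ ≈ (-1.0000, -1.4142); max(|x|,|y|,|x±y|/√2) = 1.7071 > 1.5 ⇒ ∉ W
candidate 6: n = (-1, 1, 1, 1) → π⊥ ≈ (-1.0000, +0.4142); max(|x|,|y|,|x±y|/√2) = 1.0000 ≤ 1.5 ⇒ ∈ W
candidate 7: n = (0, 0, 0, -1) → π⊥ ≈ (-0.7071, -0.7071); max(|x|,|y|,|x±y|/√2) = 1.0000 ≤ 1.5 ⇒ ∈ W
candidate 8: n = (-2, 3, -2, 1) → π⊥ ≈ (-3.4142, +4.8284); max(|x|,|y|,|x±y|/√2) = 5.8284 > 1.5 ⇒ ∉ W
candidate 9: n = (3, -1, 1, -2) → π⊥ ≈ (+2.2929, -3.1213); max(|x|,|y|,|x±y|/√2) = 3.8284 > 1.5 ⇒ ∉ W

2, 6, 7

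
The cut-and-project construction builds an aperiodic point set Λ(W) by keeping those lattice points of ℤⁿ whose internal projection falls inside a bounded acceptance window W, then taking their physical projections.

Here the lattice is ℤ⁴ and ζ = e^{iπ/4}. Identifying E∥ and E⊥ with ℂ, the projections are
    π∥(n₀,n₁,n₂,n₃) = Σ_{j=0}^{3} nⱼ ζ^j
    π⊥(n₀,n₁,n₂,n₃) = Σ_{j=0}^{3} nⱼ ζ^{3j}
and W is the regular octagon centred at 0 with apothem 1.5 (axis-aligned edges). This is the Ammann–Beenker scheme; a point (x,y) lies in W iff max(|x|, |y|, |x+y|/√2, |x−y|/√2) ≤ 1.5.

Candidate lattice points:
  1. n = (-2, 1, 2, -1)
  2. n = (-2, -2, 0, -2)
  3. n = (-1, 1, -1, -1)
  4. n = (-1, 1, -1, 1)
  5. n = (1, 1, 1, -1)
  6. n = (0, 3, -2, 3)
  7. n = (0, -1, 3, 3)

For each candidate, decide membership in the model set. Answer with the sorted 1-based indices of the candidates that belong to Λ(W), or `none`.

π⊥(n) = n₀ + n₁ζ³ + n₂ζ⁶ + n₃ζ⁹ where ζ = e^{iπ/4}.
#1 (-2, 1, 2, -1): internal (-3.41421, -2.00000); octagon support 3.82843 vs apothem 1.5 → ∉ W
#2 (-2, -2, 0, -2): internal (-2.00000, -2.82843); octagon support 3.41421 vs apothem 1.5 → ∉ W
#3 (-1, 1, -1, -1): internal (-2.41421, 1.00000); octagon support 2.41421 vs apothem 1.5 → ∉ W
#4 (-1, 1, -1, 1): internal (-1.00000, 2.41421); octagon support 2.41421 vs apothem 1.5 → ∉ W
#5 (1, 1, 1, -1): internal (-0.41421, -1.00000); octagon support 1.00000 vs apothem 1.5 → ∈ W
#6 (0, 3, -2, 3): internal (0.00000, 6.24264); octagon support 6.24264 vs apothem 1.5 → ∉ W
#7 (0, -1, 3, 3): internal (2.82843, -1.58579); octagon support 3.12132 vs apothem 1.5 → ∉ W

5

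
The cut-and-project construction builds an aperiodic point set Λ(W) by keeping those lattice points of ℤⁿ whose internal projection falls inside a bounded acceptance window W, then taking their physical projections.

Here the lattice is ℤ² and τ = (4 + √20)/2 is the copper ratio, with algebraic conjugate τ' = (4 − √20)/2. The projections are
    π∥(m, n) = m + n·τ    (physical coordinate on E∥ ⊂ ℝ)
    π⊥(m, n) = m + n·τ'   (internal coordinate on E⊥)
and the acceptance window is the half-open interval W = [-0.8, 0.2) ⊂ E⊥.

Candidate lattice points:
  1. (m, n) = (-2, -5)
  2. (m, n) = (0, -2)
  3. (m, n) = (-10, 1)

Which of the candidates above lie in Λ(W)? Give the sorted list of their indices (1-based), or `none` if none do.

Numerically τ ≈ 4.236068 and τ' = −1/τ ≈ -0.236068.
candidate 1: (m,n)=(-2,-5) → π∥ = -2-5·τ ≈ -23.180340, π⊥ = -2-5·τ' ≈ -0.819660 ∉ [-0.8, 0.2) ⇒ out
candidate 2: (m,n)=(0,-2) → π∥ = 0-2·τ ≈ -8.472136, π⊥ = 0-2·τ' ≈ 0.472136 ∉ [-0.8, 0.2) ⇒ out
candidate 3: (m,n)=(-10,1) → π∥ = -10+1·τ ≈ -5.763932, π⊥ = -10+1·τ' ≈ -10.236068 ∉ [-0.8, 0.2) ⇒ out

none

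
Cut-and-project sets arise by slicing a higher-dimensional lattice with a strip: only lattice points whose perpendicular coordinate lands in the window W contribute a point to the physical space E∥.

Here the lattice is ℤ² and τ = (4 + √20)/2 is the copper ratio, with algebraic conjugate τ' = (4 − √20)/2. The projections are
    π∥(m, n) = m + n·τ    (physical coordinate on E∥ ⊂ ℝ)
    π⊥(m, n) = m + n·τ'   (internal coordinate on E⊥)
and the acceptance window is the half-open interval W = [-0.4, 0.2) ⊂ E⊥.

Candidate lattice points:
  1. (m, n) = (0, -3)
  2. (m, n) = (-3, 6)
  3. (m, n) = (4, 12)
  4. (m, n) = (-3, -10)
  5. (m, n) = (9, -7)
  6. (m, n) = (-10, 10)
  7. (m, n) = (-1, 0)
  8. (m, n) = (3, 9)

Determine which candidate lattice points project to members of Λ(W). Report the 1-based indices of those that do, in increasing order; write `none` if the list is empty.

Compute τ' = (4−√20)/2 = -0.2361, so π⊥(m,n) = m -0.2361·n.
[1] lift (0,-3): star map gives 0.7082; window check -0.4 ≤ 0.7082 < 0.2 is false → out
[2] lift (-3,6): star map gives -4.4164; window check -0.4 ≤ -4.4164 < 0.2 is false → out
[3] lift (4,12): star map gives 1.1672; window check -0.4 ≤ 1.1672 < 0.2 is false → out
[4] lift (-3,-10): star map gives -0.6393; window check -0.4 ≤ -0.6393 < 0.2 is false → out
[5] lift (9,-7): star map gives 10.6525; window check -0.4 ≤ 10.6525 < 0.2 is false → out
[6] lift (-10,10): star map gives -12.3607; window check -0.4 ≤ -12.3607 < 0.2 is false → out
[7] lift (-1,0): star map gives -1.0000; window check -0.4 ≤ -1.0000 < 0.2 is false → out
[8] lift (3,9): star map gives 0.8754; window check -0.4 ≤ 0.8754 < 0.2 is false → out

none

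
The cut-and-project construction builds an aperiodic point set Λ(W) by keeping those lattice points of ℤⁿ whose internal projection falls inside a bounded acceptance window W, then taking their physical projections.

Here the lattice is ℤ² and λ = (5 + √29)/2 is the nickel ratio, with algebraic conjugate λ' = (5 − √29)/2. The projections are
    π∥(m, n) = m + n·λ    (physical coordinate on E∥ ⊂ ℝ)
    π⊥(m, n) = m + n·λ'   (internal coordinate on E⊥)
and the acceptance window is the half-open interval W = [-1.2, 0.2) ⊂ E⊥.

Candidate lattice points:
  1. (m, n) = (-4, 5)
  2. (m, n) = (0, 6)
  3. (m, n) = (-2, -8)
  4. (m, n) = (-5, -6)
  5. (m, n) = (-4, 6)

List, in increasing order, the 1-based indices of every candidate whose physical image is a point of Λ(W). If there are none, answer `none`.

2, 3

Numerically λ ≈ 5.192582 and λ' = −1/λ ≈ -0.192582.
[1] lift (-4,5): star map gives -4.962912; window check -1.2 ≤ -4.962912 < 0.2 is false → out
[2] lift (0,6): star map gives -1.155494; window check -1.2 ≤ -1.155494 < 0.2 is true → IN Λ
[3] lift (-2,-8): star map gives -0.459341; window check -1.2 ≤ -0.459341 < 0.2 is true → IN Λ
[4] lift (-5,-6): star map gives -3.844506; window check -1.2 ≤ -3.844506 < 0.2 is false → out
[5] lift (-4,6): star map gives -5.155494; window check -1.2 ≤ -5.155494 < 0.2 is false → out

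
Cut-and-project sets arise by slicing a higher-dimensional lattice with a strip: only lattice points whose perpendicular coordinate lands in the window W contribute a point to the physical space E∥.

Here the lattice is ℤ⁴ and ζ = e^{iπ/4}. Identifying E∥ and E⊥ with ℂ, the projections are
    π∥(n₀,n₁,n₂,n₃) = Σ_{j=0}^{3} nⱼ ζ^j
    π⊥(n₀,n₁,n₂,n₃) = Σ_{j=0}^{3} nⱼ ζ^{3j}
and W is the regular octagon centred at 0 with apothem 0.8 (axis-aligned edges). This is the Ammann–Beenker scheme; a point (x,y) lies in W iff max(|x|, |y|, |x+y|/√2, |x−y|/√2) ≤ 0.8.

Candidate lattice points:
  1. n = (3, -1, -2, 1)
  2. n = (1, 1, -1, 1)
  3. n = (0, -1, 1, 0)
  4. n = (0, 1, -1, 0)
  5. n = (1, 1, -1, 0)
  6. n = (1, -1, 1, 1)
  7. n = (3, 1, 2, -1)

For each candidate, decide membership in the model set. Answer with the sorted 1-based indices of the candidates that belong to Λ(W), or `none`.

Internal map: ζ^{3j} for j=0..3 gives (1,0), (−√2/2,√2/2), (0,−1), (√2/2,√2/2).
candidate 1: n = (3, -1, -2, 1) → π⊥ ≈ (+4.4142, +2.0000); max(|x|,|y|,|x±y|/√2) = 4.5355 > 0.8 ⇒ ∉ W
candidate 2: n = (1, 1, -1, 1) → π⊥ ≈ (+1.0000, +2.4142); max(|x|,|y|,|x±y|/√2) = 2.4142 > 0.8 ⇒ ∉ W
candidate 3: n = (0, -1, 1, 0) → π⊥ ≈ (+0.7071, -1.7071); max(|x|,|y|,|x±y|/√2) = 1.7071 > 0.8 ⇒ ∉ W
candidate 4: n = (0, 1, -1, 0) → π⊥ ≈ (-0.7071, +1.7071); max(|x|,|y|,|x±y|/√2) = 1.7071 > 0.8 ⇒ ∉ W
candidate 5: n = (1, 1, -1, 0) → π⊥ ≈ (+0.2929, +1.7071); max(|x|,|y|,|x±y|/√2) = 1.7071 > 0.8 ⇒ ∉ W
candidate 6: n = (1, -1, 1, 1) → π⊥ ≈ (+2.4142, -1.0000); max(|x|,|y|,|x±y|/√2) = 2.4142 > 0.8 ⇒ ∉ W
candidate 7: n = (3, 1, 2, -1) → π⊥ ≈ (+1.5858, -2.0000); max(|x|,|y|,|x±y|/√2) = 2.5355 > 0.8 ⇒ ∉ W

none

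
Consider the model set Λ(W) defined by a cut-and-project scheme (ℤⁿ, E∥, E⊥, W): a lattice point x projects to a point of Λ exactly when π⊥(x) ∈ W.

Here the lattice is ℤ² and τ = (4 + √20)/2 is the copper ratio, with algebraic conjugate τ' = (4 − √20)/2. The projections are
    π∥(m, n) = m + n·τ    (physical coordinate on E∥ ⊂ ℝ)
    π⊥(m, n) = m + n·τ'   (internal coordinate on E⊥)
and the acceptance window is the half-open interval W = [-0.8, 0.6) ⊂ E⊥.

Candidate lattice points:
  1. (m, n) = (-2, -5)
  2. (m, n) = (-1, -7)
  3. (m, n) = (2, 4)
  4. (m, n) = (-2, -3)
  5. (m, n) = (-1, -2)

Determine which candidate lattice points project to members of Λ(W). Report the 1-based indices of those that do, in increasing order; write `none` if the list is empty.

5

τ' = (4−√20)/2 ≈ -0.236068.
#1 (-2,-5): internal coord -2 + (-5)·τ' = -0.819660; -0.819660 ∉ [-0.8, 0.6) → out
#2 (-1,-7): internal coord -1 + (-7)·τ' = +0.652476; +0.652476 ∉ [-0.8, 0.6) → out
#3 (2,4): internal coord 2 + (4)·τ' = +1.055728; +1.055728 ∉ [-0.8, 0.6) → out
#4 (-2,-3): internal coord -2 + (-3)·τ' = -1.291796; -1.291796 ∉ [-0.8, 0.6) → out
#5 (-1,-2): internal coord -1 + (-2)·τ' = -0.527864; -0.527864 ∈ [-0.8, 0.6) → IN Λ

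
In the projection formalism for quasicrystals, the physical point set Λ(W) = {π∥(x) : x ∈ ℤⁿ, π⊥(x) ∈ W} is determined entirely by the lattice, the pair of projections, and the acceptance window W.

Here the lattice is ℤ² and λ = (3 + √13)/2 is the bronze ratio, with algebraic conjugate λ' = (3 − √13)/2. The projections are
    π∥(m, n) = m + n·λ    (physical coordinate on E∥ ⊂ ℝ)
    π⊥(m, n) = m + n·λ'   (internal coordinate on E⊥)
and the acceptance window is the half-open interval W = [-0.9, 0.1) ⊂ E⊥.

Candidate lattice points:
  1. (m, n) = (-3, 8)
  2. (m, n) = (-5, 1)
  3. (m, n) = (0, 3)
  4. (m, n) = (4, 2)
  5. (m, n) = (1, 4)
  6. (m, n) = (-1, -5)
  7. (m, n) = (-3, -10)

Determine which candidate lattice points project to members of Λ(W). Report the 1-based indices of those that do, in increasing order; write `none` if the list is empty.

5, 7

Numerically λ ≈ 3.3028 and λ' = −1/λ ≈ -0.3028.
[1] lift (-3,8): star map gives -5.4222; window check -0.9 ≤ -5.4222 < 0.1 is false → out
[2] lift (-5,1): star map gives -5.3028; window check -0.9 ≤ -5.3028 < 0.1 is false → out
[3] lift (0,3): star map gives -0.9083; window check -0.9 ≤ -0.9083 < 0.1 is false → out
[4] lift (4,2): star map gives 3.3944; window check -0.9 ≤ 3.3944 < 0.1 is false → out
[5] lift (1,4): star map gives -0.2111; window check -0.9 ≤ -0.2111 < 0.1 is true → IN Λ
[6] lift (-1,-5): star map gives 0.5139; window check -0.9 ≤ 0.5139 < 0.1 is false → out
[7] lift (-3,-10): star map gives 0.0278; window check -0.9 ≤ 0.0278 < 0.1 is true → IN Λ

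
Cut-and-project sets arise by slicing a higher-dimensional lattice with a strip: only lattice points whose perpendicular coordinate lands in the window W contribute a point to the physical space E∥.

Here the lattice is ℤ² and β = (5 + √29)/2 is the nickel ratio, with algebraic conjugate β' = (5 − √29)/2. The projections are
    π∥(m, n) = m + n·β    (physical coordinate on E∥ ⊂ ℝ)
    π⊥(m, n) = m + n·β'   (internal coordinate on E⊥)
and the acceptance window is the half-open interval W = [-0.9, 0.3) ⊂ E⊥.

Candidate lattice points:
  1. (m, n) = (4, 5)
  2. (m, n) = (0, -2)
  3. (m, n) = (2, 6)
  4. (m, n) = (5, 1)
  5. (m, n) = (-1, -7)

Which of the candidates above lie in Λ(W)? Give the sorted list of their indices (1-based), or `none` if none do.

none

β' = (5−√29)/2 ≈ -0.19258.
[1] lift (4,5): star map gives 3.03709; window check -0.9 ≤ 3.03709 < 0.3 is false → out
[2] lift (0,-2): star map gives 0.38516; window check -0.9 ≤ 0.38516 < 0.3 is false → out
[3] lift (2,6): star map gives 0.84451; window check -0.9 ≤ 0.84451 < 0.3 is false → out
[4] lift (5,1): star map gives 4.80742; window check -0.9 ≤ 4.80742 < 0.3 is false → out
[5] lift (-1,-7): star map gives 0.34808; window check -0.9 ≤ 0.34808 < 0.3 is false → out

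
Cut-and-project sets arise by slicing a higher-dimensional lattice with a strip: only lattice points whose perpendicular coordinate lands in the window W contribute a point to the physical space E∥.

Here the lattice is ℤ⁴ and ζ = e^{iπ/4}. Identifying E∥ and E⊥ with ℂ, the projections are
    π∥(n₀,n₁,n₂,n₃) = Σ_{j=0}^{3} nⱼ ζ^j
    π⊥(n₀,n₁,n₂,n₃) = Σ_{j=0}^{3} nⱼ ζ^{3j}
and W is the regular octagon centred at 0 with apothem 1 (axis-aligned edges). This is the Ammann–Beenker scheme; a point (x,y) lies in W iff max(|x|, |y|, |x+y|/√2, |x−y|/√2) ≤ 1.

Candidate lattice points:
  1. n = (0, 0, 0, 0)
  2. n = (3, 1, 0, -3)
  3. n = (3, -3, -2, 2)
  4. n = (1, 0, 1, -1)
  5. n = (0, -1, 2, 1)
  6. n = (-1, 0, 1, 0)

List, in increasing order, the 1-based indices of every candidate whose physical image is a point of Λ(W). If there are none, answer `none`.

1

π⊥(n) = n₀ + n₁ζ³ + n₂ζ⁶ + n₃ζ⁹ where ζ = e^{iπ/4}.
candidate 1: n = (0, 0, 0, 0) → π⊥ ≈ (+0.000000, +0.000000); max(|x|,|y|,|x±y|/√2) = 0.000000 ≤ 1 ⇒ ∈ W
candidate 2: n = (3, 1, 0, -3) → π⊥ ≈ (+0.171573, -1.414214); max(|x|,|y|,|x±y|/√2) = 1.414214 > 1 ⇒ ∉ W
candidate 3: n = (3, -3, -2, 2) → π⊥ ≈ (+6.535534, +1.292893); max(|x|,|y|,|x±y|/√2) = 6.535534 > 1 ⇒ ∉ W
candidate 4: n = (1, 0, 1, -1) → π⊥ ≈ (+0.292893, -1.707107); max(|x|,|y|,|x±y|/√2) = 1.707107 > 1 ⇒ ∉ W
candidate 5: n = (0, -1, 2, 1) → π⊥ ≈ (+1.414214, -2.000000); max(|x|,|y|,|x±y|/√2) = 2.414214 > 1 ⇒ ∉ W
candidate 6: n = (-1, 0, 1, 0) → π⊥ ≈ (-1.000000, -1.000000); max(|x|,|y|,|x±y|/√2) = 1.414214 > 1 ⇒ ∉ W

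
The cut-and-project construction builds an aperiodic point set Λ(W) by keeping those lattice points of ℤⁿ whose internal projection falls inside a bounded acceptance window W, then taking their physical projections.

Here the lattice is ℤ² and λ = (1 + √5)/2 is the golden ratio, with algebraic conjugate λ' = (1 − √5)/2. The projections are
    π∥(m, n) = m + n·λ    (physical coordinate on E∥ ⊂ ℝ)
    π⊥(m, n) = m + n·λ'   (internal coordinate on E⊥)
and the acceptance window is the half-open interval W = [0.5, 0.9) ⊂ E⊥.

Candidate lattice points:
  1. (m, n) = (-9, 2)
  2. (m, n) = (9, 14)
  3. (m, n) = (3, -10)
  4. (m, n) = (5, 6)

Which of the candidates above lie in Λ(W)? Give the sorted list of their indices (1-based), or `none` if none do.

none

Compute λ' = (1−√5)/2 = -0.61803, so π⊥(m,n) = m -0.61803·n.
#1 (-9,2): internal coord -9 + (2)·λ' = -10.23607; -10.23607 ∉ [0.5, 0.9) → out
#2 (9,14): internal coord 9 + (14)·λ' = +0.34752; +0.34752 ∉ [0.5, 0.9) → out
#3 (3,-10): internal coord 3 + (-10)·λ' = +9.18034; +9.18034 ∉ [0.5, 0.9) → out
#4 (5,6): internal coord 5 + (6)·λ' = +1.29180; +1.29180 ∉ [0.5, 0.9) → out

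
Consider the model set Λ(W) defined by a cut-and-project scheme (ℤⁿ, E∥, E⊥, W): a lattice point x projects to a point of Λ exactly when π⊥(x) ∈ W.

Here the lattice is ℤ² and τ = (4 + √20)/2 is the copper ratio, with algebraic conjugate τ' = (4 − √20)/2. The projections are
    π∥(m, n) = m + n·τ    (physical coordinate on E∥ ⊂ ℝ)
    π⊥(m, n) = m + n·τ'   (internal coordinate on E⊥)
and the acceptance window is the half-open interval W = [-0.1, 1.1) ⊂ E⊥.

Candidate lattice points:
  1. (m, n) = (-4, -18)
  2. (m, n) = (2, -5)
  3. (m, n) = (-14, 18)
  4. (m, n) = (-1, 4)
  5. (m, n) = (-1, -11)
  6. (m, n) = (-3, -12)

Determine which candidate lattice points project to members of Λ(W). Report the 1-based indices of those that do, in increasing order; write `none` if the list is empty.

1

Numerically τ ≈ 4.23607 and τ' = −1/τ ≈ -0.23607.
#1 (-4,-18): internal coord -4 + (-18)·τ' = +0.24922; +0.24922 ∈ [-0.1, 1.1) → IN Λ
#2 (2,-5): internal coord 2 + (-5)·τ' = +3.18034; +3.18034 ∉ [-0.1, 1.1) → out
#3 (-14,18): internal coord -14 + (18)·τ' = -18.24922; -18.24922 ∉ [-0.1, 1.1) → out
#4 (-1,4): internal coord -1 + (4)·τ' = -1.94427; -1.94427 ∉ [-0.1, 1.1) → out
#5 (-1,-11): internal coord -1 + (-11)·τ' = +1.59675; +1.59675 ∉ [-0.1, 1.1) → out
#6 (-3,-12): internal coord -3 + (-12)·τ' = -0.16718; -0.16718 ∉ [-0.1, 1.1) → out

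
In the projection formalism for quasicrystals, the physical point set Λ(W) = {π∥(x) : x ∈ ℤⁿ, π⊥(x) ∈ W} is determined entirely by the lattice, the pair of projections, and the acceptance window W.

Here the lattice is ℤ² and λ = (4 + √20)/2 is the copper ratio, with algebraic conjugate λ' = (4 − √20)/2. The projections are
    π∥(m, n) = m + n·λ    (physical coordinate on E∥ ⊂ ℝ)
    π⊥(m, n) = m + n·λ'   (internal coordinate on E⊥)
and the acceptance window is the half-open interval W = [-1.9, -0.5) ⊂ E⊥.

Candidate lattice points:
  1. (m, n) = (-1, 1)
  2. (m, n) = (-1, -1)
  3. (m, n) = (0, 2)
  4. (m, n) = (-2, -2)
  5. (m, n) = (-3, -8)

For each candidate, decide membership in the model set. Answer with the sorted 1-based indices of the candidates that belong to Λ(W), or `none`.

1, 2, 4, 5

Compute λ' = (4−√20)/2 = -0.2361, so π⊥(m,n) = m -0.2361·n.
candidate 1: (m,n)=(-1,1) → π∥ = -1+1·λ ≈ 3.2361, π⊥ = -1+1·λ' ≈ -1.2361 ∈ [-1.9, -0.5) ⇒ IN Λ
candidate 2: (m,n)=(-1,-1) → π∥ = -1-1·λ ≈ -5.2361, π⊥ = -1-1·λ' ≈ -0.7639 ∈ [-1.9, -0.5) ⇒ IN Λ
candidate 3: (m,n)=(0,2) → π∥ = 0+2·λ ≈ 8.4721, π⊥ = 0+2·λ' ≈ -0.4721 ∉ [-1.9, -0.5) ⇒ out
candidate 4: (m,n)=(-2,-2) → π∥ = -2-2·λ ≈ -10.4721, π⊥ = -2-2·λ' ≈ -1.5279 ∈ [-1.9, -0.5) ⇒ IN Λ
candidate 5: (m,n)=(-3,-8) → π∥ = -3-8·λ ≈ -36.8885, π⊥ = -3-8·λ' ≈ -1.1115 ∈ [-1.9, -0.5) ⇒ IN Λ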